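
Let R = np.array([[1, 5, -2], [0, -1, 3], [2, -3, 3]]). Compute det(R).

The determinant is 32.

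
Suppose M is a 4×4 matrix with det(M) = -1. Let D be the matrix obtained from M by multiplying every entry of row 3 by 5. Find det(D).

|D| = -5

Scaling one row by 5 multiplies the determinant by 5.
det(D) = (5)·(-1) = -5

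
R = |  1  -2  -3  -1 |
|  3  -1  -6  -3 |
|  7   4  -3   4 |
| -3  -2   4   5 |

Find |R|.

83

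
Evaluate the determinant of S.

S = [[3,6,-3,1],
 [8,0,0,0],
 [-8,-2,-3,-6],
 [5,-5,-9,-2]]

Expand along row 2 (it has 3 zeros):
  − (8) · M_21   where M_21 = det([6 -3 1; -2 -3 -6; -5 -9 -2]) = -363
det = (-1)·(8)·(-363) = 2904

det(S) = 2904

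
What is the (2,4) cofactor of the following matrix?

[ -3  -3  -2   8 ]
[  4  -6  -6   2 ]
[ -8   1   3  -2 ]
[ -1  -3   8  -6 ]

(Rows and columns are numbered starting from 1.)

-284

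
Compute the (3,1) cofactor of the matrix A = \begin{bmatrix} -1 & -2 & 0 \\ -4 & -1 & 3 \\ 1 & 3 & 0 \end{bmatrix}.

Delete row 3 and column 1; the remaining 2×2 submatrix is [-2 0; -1 3].
Its determinant is (-2)·3 − 0·(-1) = -6.
The cofactor carries sign (−1)^(3+1) = +1, so C_{3,1} = +(-6) = -6.

-6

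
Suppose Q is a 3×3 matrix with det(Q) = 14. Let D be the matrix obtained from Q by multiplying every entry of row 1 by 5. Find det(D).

|D| = 70

Scaling one row by 5 multiplies the determinant by 5.
det(D) = (5)·(14) = 70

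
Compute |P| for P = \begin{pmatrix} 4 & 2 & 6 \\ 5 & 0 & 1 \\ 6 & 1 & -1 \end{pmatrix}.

Expand along row 2:
  − 5 · |2 6; 1 -1| = −5·(-2 − 6) = 40
  − 1 · |4 2; 6 1| = −1·(4 − 12) = 8
Sum: (40) + (8) = 48

det(P) = 48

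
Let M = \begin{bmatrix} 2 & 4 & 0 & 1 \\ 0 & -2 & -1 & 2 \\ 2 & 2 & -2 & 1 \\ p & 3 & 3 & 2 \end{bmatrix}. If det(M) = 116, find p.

p = -6

Expanding along the row containing p, det(M) is linear in p: det(M) = (-18)·p + (8).
Set (-18)·p + (8) = 116  ⇒  (-18)·p = 108  ⇒  p = -6.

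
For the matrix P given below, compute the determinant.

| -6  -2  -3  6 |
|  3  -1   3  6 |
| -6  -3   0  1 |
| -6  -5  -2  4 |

Expand along row 3 (it has 1 zero):
  + (-6) · M_31   where M_31 = det([-2 -3 6; -1 3 6; -5 -2 4]) = 132
  − (-3) · M_32   where M_32 = det([-6 -3 6; 3 3 6; -6 -2 4]) = 72
  − (1) · M_34   where M_34 = det([-6 -2 -3; 3 -1 3; -6 -5 -2]) = -15
det = (+1)·(-6)·(132) + (-1)·(-3)·(72) + (-1)·(1)·(-15) = -561

det(P) = -561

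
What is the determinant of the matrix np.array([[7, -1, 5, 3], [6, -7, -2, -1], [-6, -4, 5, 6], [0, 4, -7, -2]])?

Expand along row 4 (it has 1 zero):
  + (4) · M_42   where M_42 = det([7 5 3; 6 -2 -1; -6 5 6]) = -145
  − (-7) · M_43   where M_43 = det([7 -1 3; 6 -7 -1; -6 -4 6]) = -490
  + (-2) · M_44   where M_44 = det([7 -1 5; 6 -7 -2; -6 -4 5]) = -613
det = (+1)·(4)·(-145) + (-1)·(-7)·(-490) + (+1)·(-2)·(-613) = -2784

-2784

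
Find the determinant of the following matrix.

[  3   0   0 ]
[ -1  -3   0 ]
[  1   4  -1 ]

The determinant is 9.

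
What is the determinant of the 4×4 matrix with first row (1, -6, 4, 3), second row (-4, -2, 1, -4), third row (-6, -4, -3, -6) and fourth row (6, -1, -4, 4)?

Expand along row 1:
  + (1) · M_11   where M_11 = det([-2 1 -4; -4 -3 -6; -1 -4 4]) = 42
  − (-6) · M_12   where M_12 = det([-4 1 -4; -6 -3 -6; 6 -4 4]) = -36
  + (4) · M_13   where M_13 = det([-4 -2 -4; -6 -4 -6; 6 -1 4]) = -8
  − (3) · M_14   where M_14 = det([-4 -2 1; -6 -4 -3; 6 -1 -4]) = 62
det = (+1)·(1)·(42) + (-1)·(-6)·(-36) + (+1)·(4)·(-8) + (-1)·(3)·(62) = -392

-392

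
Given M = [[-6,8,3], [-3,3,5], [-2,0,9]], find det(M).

The determinant is -8.

Expand along row 3:
  + (-2) · |8 3; 3 5| = (-2)·(40 − 9) = -62
  + 9 · |-6 8; -3 3| = 9·(-18 − (-24)) = 54
Sum: (-62) + (54) = -8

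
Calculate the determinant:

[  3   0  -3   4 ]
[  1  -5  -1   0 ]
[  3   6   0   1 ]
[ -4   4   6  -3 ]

-195

Expand along row 1 (it has 1 zero):
  + (3) · M_11   where M_11 = det([-5 -1 0; 6 0 1; 4 6 -3]) = 8
  + (-3) · M_13   where M_13 = det([1 -5 0; 3 6 1; -4 4 -3]) = -47
  − (4) · M_14   where M_14 = det([1 -5 -1; 3 6 0; -4 4 6]) = 90
det = (+1)·(3)·(8) + (+1)·(-3)·(-47) + (-1)·(4)·(90) = -195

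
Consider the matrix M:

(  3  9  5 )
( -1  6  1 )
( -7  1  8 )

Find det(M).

|M| = 355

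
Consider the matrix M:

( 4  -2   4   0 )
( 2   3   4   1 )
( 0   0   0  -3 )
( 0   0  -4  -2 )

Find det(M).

M is block upper-triangular with a 2×2 block and a 2×2 block on the diagonal, so its determinant equals the product of the determinants of the diagonal blocks.
det of the 2×2 block = 16
det of the 2×2 block = -12
det = (16)·(-12) = -192

det(M) = -192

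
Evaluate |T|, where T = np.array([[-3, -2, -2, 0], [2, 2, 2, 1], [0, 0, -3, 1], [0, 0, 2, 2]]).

det(T) = 16

T is block upper-triangular with a 2×2 block and a 2×2 block on the diagonal, so its determinant equals the product of the determinants of the diagonal blocks.
det of the 2×2 block = -2
det of the 2×2 block = -8
det = (-2)·(-8) = 16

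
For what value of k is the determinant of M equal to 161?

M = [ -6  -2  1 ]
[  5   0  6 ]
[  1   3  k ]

k = 5

Expanding along the row containing k, det(M) is linear in k: det(M) = (10)·k + (111).
Set (10)·k + (111) = 161  ⇒  (10)·k = 50  ⇒  k = 5.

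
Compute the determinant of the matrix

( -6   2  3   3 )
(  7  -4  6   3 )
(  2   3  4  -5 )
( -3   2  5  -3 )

-1103

Expand along row 1:
  + (-6) · M_11   where M_11 = det([-4 6 3; 3 4 -5; 2 5 -3]) = -37
  − (2) · M_12   where M_12 = det([7 6 3; 2 4 -5; -3 5 -3]) = 283
  + (3) · M_13   where M_13 = det([7 -4 3; 2 3 -5; -3 2 -3]) = -38
  − (3) · M_14   where M_14 = det([7 -4 6; 2 3 4; -3 2 5]) = 215
det = (+1)·(-6)·(-37) + (-1)·(2)·(283) + (+1)·(3)·(-38) + (-1)·(3)·(215) = -1103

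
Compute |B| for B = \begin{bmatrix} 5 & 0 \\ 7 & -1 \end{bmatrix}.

det(B) = -5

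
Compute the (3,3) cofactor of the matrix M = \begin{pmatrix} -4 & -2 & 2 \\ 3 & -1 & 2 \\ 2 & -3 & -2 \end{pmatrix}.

The cofactor is 10.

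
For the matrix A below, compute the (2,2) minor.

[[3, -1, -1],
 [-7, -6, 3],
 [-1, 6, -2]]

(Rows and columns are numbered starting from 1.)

Delete row 2 and column 2; the remaining 2×2 submatrix is [3 -1; -1 -2].
Its determinant is 3·(-2) − (-1)·(-1) = -7.

-7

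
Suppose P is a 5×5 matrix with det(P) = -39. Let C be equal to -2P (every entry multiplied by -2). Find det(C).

For a 5×5 matrix, det(-2P) = (-2)^5·det(P) = -32·det(P).
det(C) = (-32)·(-39) = 1248

det(C) = 1248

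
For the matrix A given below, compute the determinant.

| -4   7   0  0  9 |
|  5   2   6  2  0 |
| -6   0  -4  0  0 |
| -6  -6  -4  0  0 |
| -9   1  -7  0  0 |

Expand along column 4 (it has 4 zeros):
  + (2) · M_24   where M_24 = det([-4 7 0 9; -6 0 -4 0; -6 -6 -4 0; -9 1 -7 0]) = 324
det = (+1)·(2)·(324) = 648

The determinant is 648.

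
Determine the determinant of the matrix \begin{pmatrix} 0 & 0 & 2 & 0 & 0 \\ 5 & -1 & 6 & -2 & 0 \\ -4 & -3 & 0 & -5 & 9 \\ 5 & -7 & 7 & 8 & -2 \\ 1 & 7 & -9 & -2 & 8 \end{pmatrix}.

-10752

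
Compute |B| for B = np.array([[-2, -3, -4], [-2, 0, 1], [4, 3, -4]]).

Expand along row 2:
  − (-2) · |-3 -4; 3 -4| = −(-2)·(12 − (-12)) = 48
  − 1 · |-2 -3; 4 3| = −1·(-6 − (-12)) = -6
Sum: (48) + (-6) = 42

42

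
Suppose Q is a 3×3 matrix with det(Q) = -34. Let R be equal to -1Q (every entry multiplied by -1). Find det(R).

det(R) = 34

For a 3×3 matrix, det(-1Q) = (-1)^3·det(Q) = -1·det(Q).
det(R) = (-1)·(-34) = 34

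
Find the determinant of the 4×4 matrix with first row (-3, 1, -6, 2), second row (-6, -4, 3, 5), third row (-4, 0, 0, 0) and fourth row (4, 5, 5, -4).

The determinant is 644.

Expand along row 3 (it has 3 zeros):
  + (-4) · M_31   where M_31 = det([1 -6 2; -4 3 5; 5 5 -4]) = -161
det = (+1)·(-4)·(-161) = 644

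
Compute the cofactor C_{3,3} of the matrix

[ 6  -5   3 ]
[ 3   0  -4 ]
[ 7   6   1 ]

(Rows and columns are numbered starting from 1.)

Delete row 3 and column 3; the remaining 2×2 submatrix is [6 -5; 3 0].
Its determinant is 6·0 − (-5)·3 = 15.
The cofactor carries sign (−1)^(3+3) = +1, so C_{3,3} = +(15) = 15.

15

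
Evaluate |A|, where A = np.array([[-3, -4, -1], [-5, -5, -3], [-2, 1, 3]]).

Expand along column 1:
  + (-3) · |-5 -3; 1 3| = (-3)·(-15 − (-3)) = 36
  − (-5) · |-4 -1; 1 3| = −(-5)·(-12 − (-1)) = -55
  + (-2) · |-4 -1; -5 -3| = (-2)·(12 − 5) = -14
Sum: (36) + (-55) + (-14) = -33

|A| = -33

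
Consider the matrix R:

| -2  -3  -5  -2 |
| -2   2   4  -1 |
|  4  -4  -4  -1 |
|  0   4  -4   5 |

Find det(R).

168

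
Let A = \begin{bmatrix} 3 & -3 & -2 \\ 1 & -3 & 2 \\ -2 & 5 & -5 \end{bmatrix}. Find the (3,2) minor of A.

The minor is 8.

Delete row 3 and column 2; the remaining 2×2 submatrix is [3 -2; 1 2].
Its determinant is 3·2 − (-2)·1 = 8.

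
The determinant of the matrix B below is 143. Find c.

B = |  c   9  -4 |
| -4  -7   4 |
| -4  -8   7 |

Expanding along the row containing c, det(B) is linear in c: det(B) = (-17)·c + (92).
Set (-17)·c + (92) = 143  ⇒  (-17)·c = 51  ⇒  c = -3.

c = -3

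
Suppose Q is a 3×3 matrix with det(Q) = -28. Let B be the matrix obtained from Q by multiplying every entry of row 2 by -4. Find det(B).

112

Scaling one row by -4 multiplies the determinant by -4.
det(B) = (-4)·(-28) = 112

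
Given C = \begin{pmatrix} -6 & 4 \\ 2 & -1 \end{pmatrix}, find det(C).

-2

det(C) = (-6)·(-1) − 4·2 = 6 − 8 = -2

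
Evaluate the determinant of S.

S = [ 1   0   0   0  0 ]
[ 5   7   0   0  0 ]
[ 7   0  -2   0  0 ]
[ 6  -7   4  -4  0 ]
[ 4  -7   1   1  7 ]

|S| = 392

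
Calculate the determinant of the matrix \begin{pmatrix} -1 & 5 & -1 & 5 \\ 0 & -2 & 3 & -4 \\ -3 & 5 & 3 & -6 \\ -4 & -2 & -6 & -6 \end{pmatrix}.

Expand along row 2 (it has 1 zero):
  + (-2) · M_22   where M_22 = det([-1 -1 5; -3 3 -6; -4 -6 -6]) = 198
  − (3) · M_23   where M_23 = det([-1 5 5; -3 5 -6; -4 -2 -6]) = 202
  + (-4) · M_24   where M_24 = det([-1 5 -1; -3 5 3; -4 -2 -6]) = -152
det = (+1)·(-2)·(198) + (-1)·(3)·(202) + (+1)·(-4)·(-152) = -394

-394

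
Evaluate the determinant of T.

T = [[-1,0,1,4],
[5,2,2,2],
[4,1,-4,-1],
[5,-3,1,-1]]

The determinant is 496.

Expand along row 1 (it has 1 zero):
  + (-1) · M_11   where M_11 = det([2 2 2; 1 -4 -1; -3 1 -1]) = -4
  + (1) · M_13   where M_13 = det([5 2 2; 4 1 -1; 5 -3 -1]) = -56
  − (4) · M_14   where M_14 = det([5 2 2; 4 1 -4; 5 -3 1]) = -137
det = (+1)·(-1)·(-4) + (+1)·(1)·(-56) + (-1)·(4)·(-137) = 496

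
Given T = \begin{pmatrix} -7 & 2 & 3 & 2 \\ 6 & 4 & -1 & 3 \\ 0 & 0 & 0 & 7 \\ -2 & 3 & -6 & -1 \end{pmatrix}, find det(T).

Expand along row 3 (it has 3 zeros):
  − (7) · M_34   where M_34 = det([-7 2 3; 6 4 -1; -2 3 -6]) = 301
det = (-1)·(7)·(301) = -2107

|T| = -2107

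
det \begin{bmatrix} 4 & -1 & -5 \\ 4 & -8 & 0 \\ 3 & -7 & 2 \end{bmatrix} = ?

The determinant is -36.

Expand along row 2:
  − 4 · |-1 -5; -7 2| = −4·(-2 − 35) = 148
  + (-8) · |4 -5; 3 2| = (-8)·(8 − (-15)) = -184
Sum: (148) + (-184) = -36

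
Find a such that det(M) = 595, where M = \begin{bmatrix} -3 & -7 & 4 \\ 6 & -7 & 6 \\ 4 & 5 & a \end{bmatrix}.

a = 7

Expanding along the column containing a, det(M) is linear in a: det(M) = (63)·a + (154).
Set (63)·a + (154) = 595  ⇒  (63)·a = 441  ⇒  a = 7.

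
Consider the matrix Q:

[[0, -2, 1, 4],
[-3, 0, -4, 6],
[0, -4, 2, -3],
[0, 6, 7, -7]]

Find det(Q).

Expand along column 1 (it has 3 zeros):
  − (-3) · M_21   where M_21 = det([-2 1 4; -4 2 -3; 6 7 -7]) = -220
det = (-1)·(-3)·(-220) = -660

-660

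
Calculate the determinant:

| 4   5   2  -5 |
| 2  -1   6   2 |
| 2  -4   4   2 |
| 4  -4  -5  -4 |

142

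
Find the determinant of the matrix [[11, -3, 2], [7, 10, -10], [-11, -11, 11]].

-33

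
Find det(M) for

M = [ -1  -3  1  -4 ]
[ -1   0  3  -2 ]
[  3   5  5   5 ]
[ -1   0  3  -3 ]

Expand along column 2 (it has 2 zeros):
  − (-3) · M_12   where M_12 = det([-1 3 -2; 3 5 5; -1 3 -3]) = 14
  − (5) · M_32   where M_32 = det([-1 1 -4; -1 3 -2; -1 3 -3]) = 2
det = (-1)·(-3)·(14) + (-1)·(5)·(2) = 32

det(M) = 32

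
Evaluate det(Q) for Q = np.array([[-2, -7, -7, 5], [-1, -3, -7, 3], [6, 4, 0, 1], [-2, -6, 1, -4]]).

The determinant is -905.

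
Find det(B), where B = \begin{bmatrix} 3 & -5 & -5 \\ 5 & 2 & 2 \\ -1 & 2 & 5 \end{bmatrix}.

det(B) = 93

Expand along column 1:
  + 3 · |2 2; 2 5| = 3·(10 − 4) = 18
  − 5 · |-5 -5; 2 5| = −5·(-25 − (-10)) = 75
  + (-1) · |-5 -5; 2 2| = (-1)·(-10 − (-10)) = 0
Sum: (18) + (75) + (0) = 93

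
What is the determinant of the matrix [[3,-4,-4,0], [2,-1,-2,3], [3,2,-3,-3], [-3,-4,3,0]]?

51

Expand along column 4 (it has 2 zeros):
  + (3) · M_24   where M_24 = det([3 -4 -4; 3 2 -3; -3 -4 3]) = 6
  − (-3) · M_34   where M_34 = det([3 -4 -4; 2 -1 -2; -3 -4 3]) = 11
det = (+1)·(3)·(6) + (-1)·(-3)·(11) = 51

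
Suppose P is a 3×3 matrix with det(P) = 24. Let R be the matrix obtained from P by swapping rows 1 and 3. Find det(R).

Swapping two rows multiplies the determinant by −1.
det(R) = (-1)·(24) = -24

det(R) = -24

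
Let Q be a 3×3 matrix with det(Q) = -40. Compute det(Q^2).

1600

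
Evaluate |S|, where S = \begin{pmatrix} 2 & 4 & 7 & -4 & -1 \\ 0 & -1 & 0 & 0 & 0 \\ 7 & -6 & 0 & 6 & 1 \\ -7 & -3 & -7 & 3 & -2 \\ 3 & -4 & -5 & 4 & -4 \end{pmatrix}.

The determinant is -1158.

Expand along row 2 (it has 4 zeros):
  + (-1) · M_22   where M_22 = det([2 7 -4 -1; 7 0 6 1; -7 -7 3 -2; 3 -5 4 -4]) = 1158
det = (+1)·(-1)·(1158) = -1158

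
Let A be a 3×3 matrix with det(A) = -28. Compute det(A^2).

det(A^2) = (det A)^2 = (-28)^2 = 784

784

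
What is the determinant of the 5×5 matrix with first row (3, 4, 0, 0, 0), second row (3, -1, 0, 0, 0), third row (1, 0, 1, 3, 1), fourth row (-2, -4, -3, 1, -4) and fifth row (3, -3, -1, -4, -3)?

The matrix is block lower-triangular with a 2×2 block and a 3×3 block on the diagonal, so its determinant equals the product of the determinants of the diagonal blocks.
det of the 2×2 block = -15
det of the 3×3 block = -21
det = (-15)·(-21) = 315

315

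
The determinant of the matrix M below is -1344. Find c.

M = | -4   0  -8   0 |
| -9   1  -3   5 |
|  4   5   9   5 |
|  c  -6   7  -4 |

Expanding along the row containing c, det(M) is linear in c: det(M) = (160)·c + (-64).
Set (160)·c + (-64) = -1344  ⇒  (160)·c = -1280  ⇒  c = -8.

c = -8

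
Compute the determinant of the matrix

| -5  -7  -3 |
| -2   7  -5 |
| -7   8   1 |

Expand along column 1:
  + (-5) · |7 -5; 8 1| = (-5)·(7 − (-40)) = -235
  − (-2) · |-7 -3; 8 1| = −(-2)·(-7 − (-24)) = 34
  + (-7) · |-7 -3; 7 -5| = (-7)·(35 − (-21)) = -392
Sum: (-235) + (34) + (-392) = -593

-593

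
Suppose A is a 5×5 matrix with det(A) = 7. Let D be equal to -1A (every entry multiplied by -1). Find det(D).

The determinant is -7.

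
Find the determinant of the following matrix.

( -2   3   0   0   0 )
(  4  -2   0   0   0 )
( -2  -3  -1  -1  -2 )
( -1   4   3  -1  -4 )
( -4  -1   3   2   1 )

The matrix is block lower-triangular with a 2×2 block and a 3×3 block on the diagonal, so its determinant equals the product of the determinants of the diagonal blocks.
det of the 2×2 block = -8
det of the 3×3 block = -10
det = (-8)·(-10) = 80

80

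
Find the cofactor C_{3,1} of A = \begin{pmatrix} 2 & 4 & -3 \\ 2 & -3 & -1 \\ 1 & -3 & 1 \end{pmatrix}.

-13

Delete row 3 and column 1; the remaining 2×2 submatrix is [4 -3; -3 -1].
Its determinant is 4·(-1) − (-3)·(-3) = -13.
The cofactor carries sign (−1)^(3+1) = +1, so C_{3,1} = +(-13) = -13.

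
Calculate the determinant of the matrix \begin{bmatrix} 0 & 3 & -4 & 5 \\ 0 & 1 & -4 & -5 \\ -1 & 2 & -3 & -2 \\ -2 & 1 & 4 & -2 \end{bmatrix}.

-64

Expand along column 1 (it has 2 zeros):
  + (-1) · M_31   where M_31 = det([3 -4 5; 1 -4 -5; 1 4 -2]) = 136
  − (-2) · M_41   where M_41 = det([3 -4 5; 1 -4 -5; 2 -3 -2]) = 36
det = (+1)·(-1)·(136) + (-1)·(-2)·(36) = -64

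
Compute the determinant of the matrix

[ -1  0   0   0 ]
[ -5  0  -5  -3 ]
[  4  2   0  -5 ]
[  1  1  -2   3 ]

Expand along row 1 (it has 3 zeros):
  + (-1) · M_11   where M_11 = det([0 -5 -3; 2 0 -5; 1 -2 3]) = 67
det = (+1)·(-1)·(67) = -67

-67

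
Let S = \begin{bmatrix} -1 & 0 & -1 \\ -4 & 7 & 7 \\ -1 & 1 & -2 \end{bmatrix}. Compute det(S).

Expand along row 1:
  + (-1) · |7 7; 1 -2| = (-1)·(-14 − 7) = 21
  + (-1) · |-4 7; -1 1| = (-1)·(-4 − (-7)) = -3
Sum: (21) + (-3) = 18

18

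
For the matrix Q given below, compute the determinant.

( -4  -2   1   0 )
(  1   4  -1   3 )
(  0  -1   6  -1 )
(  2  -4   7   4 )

Expand along row 1 (it has 1 zero):
  + (-4) · M_11   where M_11 = det([4 -1 3; -1 6 -1; -4 7 4]) = 167
  − (-2) · M_12   where M_12 = det([1 -1 3; 0 6 -1; 2 7 4]) = -3
  + (1) · M_13   where M_13 = det([1 4 3; 0 -1 -1; 2 -4 4]) = -10
det = (+1)·(-4)·(167) + (-1)·(-2)·(-3) + (+1)·(1)·(-10) = -684

det(Q) = -684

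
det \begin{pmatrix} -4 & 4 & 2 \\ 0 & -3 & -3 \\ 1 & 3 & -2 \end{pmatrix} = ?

Expand along row 2:
  + (-3) · |-4 2; 1 -2| = (-3)·(8 − 2) = -18
  − (-3) · |-4 4; 1 3| = −(-3)·(-12 − 4) = -48
Sum: (-18) + (-48) = -66

-66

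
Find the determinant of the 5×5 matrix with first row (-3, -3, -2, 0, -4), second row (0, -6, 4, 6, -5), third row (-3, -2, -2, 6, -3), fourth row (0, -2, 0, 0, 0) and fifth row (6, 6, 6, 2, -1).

The determinant is -912.

Expand along row 4 (it has 4 zeros):
  + (-2) · M_42   where M_42 = det([-3 -2 0 -4; 0 4 6 -5; -3 -2 6 -3; 6 6 2 -1]) = 456
det = (+1)·(-2)·(456) = -912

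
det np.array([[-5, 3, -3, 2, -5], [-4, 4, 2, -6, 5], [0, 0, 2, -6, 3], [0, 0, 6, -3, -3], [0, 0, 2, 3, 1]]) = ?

The matrix is block upper-triangular with a 2×2 block and a 3×3 block on the diagonal, so its determinant equals the product of the determinants of the diagonal blocks.
det of the 2×2 block = -8
det of the 3×3 block = 156
det = (-8)·(156) = -1248

-1248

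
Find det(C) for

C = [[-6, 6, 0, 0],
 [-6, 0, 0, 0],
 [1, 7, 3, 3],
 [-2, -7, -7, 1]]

C is block lower-triangular with a 2×2 block and a 2×2 block on the diagonal, so its determinant equals the product of the determinants of the diagonal blocks.
det of the 2×2 block = 36
det of the 2×2 block = 24
det = (36)·(24) = 864

864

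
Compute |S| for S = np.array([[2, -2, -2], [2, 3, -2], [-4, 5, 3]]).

Expand along column 1:
  + 2 · |3 -2; 5 3| = 2·(9 − (-10)) = 38
  − 2 · |-2 -2; 5 3| = −2·(-6 − (-10)) = -8
  + (-4) · |-2 -2; 3 -2| = (-4)·(4 − (-6)) = -40
Sum: (38) + (-8) + (-40) = -10

|S| = -10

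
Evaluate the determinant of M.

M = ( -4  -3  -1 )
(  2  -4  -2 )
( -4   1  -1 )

det(M) = -40

Expand along column 1:
  + (-4) · |-4 -2; 1 -1| = (-4)·(4 − (-2)) = -24
  − 2 · |-3 -1; 1 -1| = −2·(3 − (-1)) = -8
  + (-4) · |-3 -1; -4 -2| = (-4)·(6 − 4) = -8
Sum: (-24) + (-8) + (-8) = -40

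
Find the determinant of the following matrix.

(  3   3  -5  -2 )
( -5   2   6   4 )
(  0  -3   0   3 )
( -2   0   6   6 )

-324

Expand along row 3 (it has 2 zeros):
  − (-3) · M_32   where M_32 = det([3 -5 -2; -5 6 4; -2 6 6]) = -38
  − (3) · M_34   where M_34 = det([3 3 -5; -5 2 6; -2 0 6]) = 70
det = (-1)·(-3)·(-38) + (-1)·(3)·(70) = -324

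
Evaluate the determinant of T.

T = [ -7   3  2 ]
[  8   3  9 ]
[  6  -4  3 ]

-325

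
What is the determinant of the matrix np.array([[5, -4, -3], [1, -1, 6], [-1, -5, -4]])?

196

Expand along row 1:
  + 5 · |-1 6; -5 -4| = 5·(4 − (-30)) = 170
  − (-4) · |1 6; -1 -4| = −(-4)·(-4 − (-6)) = 8
  + (-3) · |1 -1; -1 -5| = (-3)·(-5 − 1) = 18
Sum: (170) + (8) + (18) = 196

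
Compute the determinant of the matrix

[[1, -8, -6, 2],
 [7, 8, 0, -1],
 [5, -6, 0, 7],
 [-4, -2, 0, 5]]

Expand along column 3 (it has 3 zeros):
  + (-6) · M_13   where M_13 = det([7 8 -1; 5 -6 7; -4 -2 5]) = -502
det = (+1)·(-6)·(-502) = 3012

3012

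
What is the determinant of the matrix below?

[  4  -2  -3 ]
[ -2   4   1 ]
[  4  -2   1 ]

Expand along row 1:
  + 4 · |4 1; -2 1| = 4·(4 − (-2)) = 24
  − (-2) · |-2 1; 4 1| = −(-2)·(-2 − 4) = -12
  + (-3) · |-2 4; 4 -2| = (-3)·(4 − 16) = 36
Sum: (24) + (-12) + (36) = 48

48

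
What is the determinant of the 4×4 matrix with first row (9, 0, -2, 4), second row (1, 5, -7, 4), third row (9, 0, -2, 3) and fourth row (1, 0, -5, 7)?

Expand along column 2 (it has 3 zeros):
  + (5) · M_22   where M_22 = det([9 -2 4; 9 -2 3; 1 -5 7]) = -43
det = (+1)·(5)·(-43) = -215

-215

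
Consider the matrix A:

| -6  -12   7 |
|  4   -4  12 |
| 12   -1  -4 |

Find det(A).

|A| = -1780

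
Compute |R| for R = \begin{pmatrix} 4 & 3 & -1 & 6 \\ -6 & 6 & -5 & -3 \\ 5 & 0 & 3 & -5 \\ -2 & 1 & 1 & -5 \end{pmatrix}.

|R| = 613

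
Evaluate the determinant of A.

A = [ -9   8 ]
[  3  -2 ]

det(A) = (-9)·(-2) − 8·3 = 18 − 24 = -6

-6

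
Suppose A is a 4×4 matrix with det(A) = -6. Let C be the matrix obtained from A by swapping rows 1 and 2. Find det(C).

Swapping two rows multiplies the determinant by −1.
det(C) = (-1)·(-6) = 6

The determinant is 6.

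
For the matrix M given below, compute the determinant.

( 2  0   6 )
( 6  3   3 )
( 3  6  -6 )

Expand along row 1:
  + 2 · |3 3; 6 -6| = 2·(-18 − 18) = -72
  + 6 · |6 3; 3 6| = 6·(36 − 9) = 162
Sum: (-72) + (162) = 90

|M| = 90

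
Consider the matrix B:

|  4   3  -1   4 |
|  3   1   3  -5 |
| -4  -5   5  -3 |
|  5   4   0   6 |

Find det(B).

det(B) = 132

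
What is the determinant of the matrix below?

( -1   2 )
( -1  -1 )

3

det = (-1)·(-1) − 2·(-1) = 1 − (-2) = 3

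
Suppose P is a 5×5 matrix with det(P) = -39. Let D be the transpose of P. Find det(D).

det(Pᵀ) = det(P).
det(D) = (1)·(-39) = -39

det(D) = -39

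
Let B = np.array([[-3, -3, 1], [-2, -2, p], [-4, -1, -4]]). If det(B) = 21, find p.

Expanding along the row containing p, det(B) is linear in p: det(B) = (9)·p + (-6).
Set (9)·p + (-6) = 21  ⇒  (9)·p = 27  ⇒  p = 3.

3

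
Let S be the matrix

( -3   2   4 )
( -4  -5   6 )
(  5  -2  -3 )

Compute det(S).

|S| = 87

Expand along column 1:
  + (-3) · |-5 6; -2 -3| = (-3)·(15 − (-12)) = -81
  − (-4) · |2 4; -2 -3| = −(-4)·(-6 − (-8)) = 8
  + 5 · |2 4; -5 6| = 5·(12 − (-20)) = 160
Sum: (-81) + (8) + (160) = 87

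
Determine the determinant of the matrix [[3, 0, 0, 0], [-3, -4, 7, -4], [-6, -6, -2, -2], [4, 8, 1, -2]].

Expand along row 1 (it has 3 zeros):
  + (3) · M_11   where M_11 = det([-4 7 -4; -6 -2 -2; 8 1 -2]) = -260
det = (+1)·(3)·(-260) = -780

-780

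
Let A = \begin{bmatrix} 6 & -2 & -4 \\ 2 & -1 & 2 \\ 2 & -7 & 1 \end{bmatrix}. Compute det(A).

Expand along column 1:
  + 6 · |-1 2; -7 1| = 6·(-1 − (-14)) = 78
  − 2 · |-2 -4; -7 1| = −2·(-2 − 28) = 60
  + 2 · |-2 -4; -1 2| = 2·(-4 − 4) = -16
Sum: (78) + (60) + (-16) = 122

det(A) = 122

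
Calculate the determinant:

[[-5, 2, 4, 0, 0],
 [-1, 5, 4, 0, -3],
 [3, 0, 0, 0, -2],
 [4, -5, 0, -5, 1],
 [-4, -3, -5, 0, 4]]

Expand along column 4 (it has 4 zeros):
  + (-5) · M_44   where M_44 = det([-5 2 4 0; -1 5 4 -3; 3 0 0 -2; -4 -3 -5 4]) = 104
det = (+1)·(-5)·(104) = -520

-520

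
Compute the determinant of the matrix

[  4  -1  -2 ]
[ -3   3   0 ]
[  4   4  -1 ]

Expand along row 2:
  − (-3) · |-1 -2; 4 -1| = −(-3)·(1 − (-8)) = 27
  + 3 · |4 -2; 4 -1| = 3·(-4 − (-8)) = 12
Sum: (27) + (12) = 39

The determinant is 39.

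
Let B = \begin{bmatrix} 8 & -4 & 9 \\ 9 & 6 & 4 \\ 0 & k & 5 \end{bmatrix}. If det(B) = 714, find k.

6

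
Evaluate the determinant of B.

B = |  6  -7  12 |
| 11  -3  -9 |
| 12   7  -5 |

Expand along column 1:
  + 6 · |-3 -9; 7 -5| = 6·(15 − (-63)) = 468
  − 11 · |-7 12; 7 -5| = −11·(35 − 84) = 539
  + 12 · |-7 12; -3 -9| = 12·(63 − (-36)) = 1188
Sum: (468) + (539) + (1188) = 2195

det(B) = 2195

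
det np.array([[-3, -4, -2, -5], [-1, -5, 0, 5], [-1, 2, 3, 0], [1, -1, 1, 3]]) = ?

-129

Expand along row 2 (it has 1 zero):
  − (-1) · M_21   where M_21 = det([-4 -2 -5; 2 3 0; -1 1 3]) = -49
  + (-5) · M_22   where M_22 = det([-3 -2 -5; -1 3 0; 1 1 3]) = -13
  + (5) · M_24   where M_24 = det([-3 -4 -2; -1 2 3; 1 -1 1]) = -29
det = (-1)·(-1)·(-49) + (+1)·(-5)·(-13) + (+1)·(5)·(-29) = -129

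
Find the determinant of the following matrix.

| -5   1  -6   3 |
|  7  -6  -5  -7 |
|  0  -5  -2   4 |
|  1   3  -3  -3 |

Expand along row 3 (it has 1 zero):
  − (-5) · M_32   where M_32 = det([-5 -6 3; 7 -5 -7; 1 -3 -3]) = -102
  + (-2) · M_33   where M_33 = det([-5 1 3; 7 -6 -7; 1 3 -3]) = -100
  − (4) · M_34   where M_34 = det([-5 1 -6; 7 -6 -5; 1 3 -3]) = -311
det = (-1)·(-5)·(-102) + (+1)·(-2)·(-100) + (-1)·(4)·(-311) = 934

The determinant is 934.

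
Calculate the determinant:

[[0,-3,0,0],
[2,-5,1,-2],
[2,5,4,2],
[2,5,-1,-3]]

30

Expand along row 1 (it has 3 zeros):
  − (-3) · M_12   where M_12 = det([2 1 -2; 2 4 2; 2 -1 -3]) = 10
det = (-1)·(-3)·(10) = 30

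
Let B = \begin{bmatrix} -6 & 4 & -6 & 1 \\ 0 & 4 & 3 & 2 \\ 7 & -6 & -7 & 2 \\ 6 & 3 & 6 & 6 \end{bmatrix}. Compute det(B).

Expand along row 2 (it has 1 zero):
  + (4) · M_22   where M_22 = det([-6 -6 1; 7 -7 2; 6 6 6]) = 588
  − (3) · M_23   where M_23 = det([-6 4 1; 7 -6 2; 6 3 6]) = 189
  + (2) · M_24   where M_24 = det([-6 4 -6; 7 -6 -7; 6 3 6]) = -588
det = (+1)·(4)·(588) + (-1)·(3)·(189) + (+1)·(2)·(-588) = 609

|B| = 609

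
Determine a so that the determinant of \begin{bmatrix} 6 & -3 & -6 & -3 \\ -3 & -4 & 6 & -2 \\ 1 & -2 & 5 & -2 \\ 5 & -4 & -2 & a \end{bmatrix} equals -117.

Expanding along the row containing a, det(A) is linear in a: det(A) = (-171)·a + (-630).
Set (-171)·a + (-630) = -117  ⇒  (-171)·a = 513  ⇒  a = -3.

-3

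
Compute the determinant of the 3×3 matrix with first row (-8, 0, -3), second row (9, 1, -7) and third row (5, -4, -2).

363

Expand along row 1:
  + (-8) · |1 -7; -4 -2| = (-8)·(-2 − 28) = 240
  + (-3) · |9 1; 5 -4| = (-3)·(-36 − 5) = 123
Sum: (240) + (123) = 363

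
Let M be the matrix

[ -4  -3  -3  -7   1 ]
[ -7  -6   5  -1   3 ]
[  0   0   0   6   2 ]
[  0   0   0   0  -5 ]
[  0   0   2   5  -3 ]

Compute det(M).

|M| = -180

M is block upper-triangular with a 2×2 block and a 3×3 block on the diagonal, so its determinant equals the product of the determinants of the diagonal blocks.
det of the 2×2 block = 3
det of the 3×3 block = -60
det = (3)·(-60) = -180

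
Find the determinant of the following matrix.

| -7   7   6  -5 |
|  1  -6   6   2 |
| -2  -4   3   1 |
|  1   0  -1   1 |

Expand along row 4 (it has 1 zero):
  − (1) · M_41   where M_41 = det([7 6 -5; -6 6 2; -4 3 1]) = -42
  − (-1) · M_43   where M_43 = det([-7 7 -5; 1 -6 2; -2 -4 1]) = 31
  + (1) · M_44   where M_44 = det([-7 7 6; 1 -6 6; -2 -4 3]) = -243
det = (-1)·(1)·(-42) + (-1)·(-1)·(31) + (+1)·(1)·(-243) = -170

The determinant is -170.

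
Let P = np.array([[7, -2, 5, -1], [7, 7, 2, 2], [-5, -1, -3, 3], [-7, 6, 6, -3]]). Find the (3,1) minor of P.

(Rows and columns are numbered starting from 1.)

Delete row 3 and column 1; the remaining 3×3 submatrix is [-2 5 -1; 7 2 2; 6 6 -3].
Its determinant is 171.

171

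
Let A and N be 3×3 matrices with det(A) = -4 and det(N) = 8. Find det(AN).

-32

det(AN) = det(A)·det(N) = (-4)·(8) = -32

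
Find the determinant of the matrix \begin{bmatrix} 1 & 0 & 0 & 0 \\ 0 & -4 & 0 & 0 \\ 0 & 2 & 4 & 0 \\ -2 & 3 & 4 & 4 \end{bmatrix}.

-64

The matrix is lower triangular, so the determinant is the product of the diagonal entries:
det = (1) · (-4) · (4) · (4) = -64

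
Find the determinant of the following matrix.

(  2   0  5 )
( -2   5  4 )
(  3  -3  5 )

The determinant is 29.

Expand along column 2:
  + 5 · |2 5; 3 5| = 5·(10 − 15) = -25
  − (-3) · |2 5; -2 4| = −(-3)·(8 − (-10)) = 54
Sum: (-25) + (54) = 29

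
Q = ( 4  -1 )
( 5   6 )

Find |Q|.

The determinant is 29.

det(Q) = 4·6 − (-1)·5 = 24 − (-5) = 29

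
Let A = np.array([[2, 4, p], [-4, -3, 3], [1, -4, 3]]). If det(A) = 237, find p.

Expanding along the row containing p, det(A) is linear in p: det(A) = (19)·p + (66).
Set (19)·p + (66) = 237  ⇒  (19)·p = 171  ⇒  p = 9.

p = 9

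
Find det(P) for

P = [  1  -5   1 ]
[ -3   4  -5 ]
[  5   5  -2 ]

|P| = 137

Expand along column 1:
  + 1 · |4 -5; 5 -2| = 1·(-8 − (-25)) = 17
  − (-3) · |-5 1; 5 -2| = −(-3)·(10 − 5) = 15
  + 5 · |-5 1; 4 -5| = 5·(25 − 4) = 105
Sum: (17) + (15) + (105) = 137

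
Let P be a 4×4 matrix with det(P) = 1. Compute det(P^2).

det(P^2) = (det P)^2 = (1)^2 = 1

The determinant is 1.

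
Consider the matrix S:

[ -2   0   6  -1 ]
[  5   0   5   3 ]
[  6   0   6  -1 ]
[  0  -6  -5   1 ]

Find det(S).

Expand along column 2 (it has 3 zeros):
  + (-6) · M_42   where M_42 = det([-2 6 -1; 5 5 3; 6 6 -1]) = 184
det = (+1)·(-6)·(184) = -1104

|S| = -1104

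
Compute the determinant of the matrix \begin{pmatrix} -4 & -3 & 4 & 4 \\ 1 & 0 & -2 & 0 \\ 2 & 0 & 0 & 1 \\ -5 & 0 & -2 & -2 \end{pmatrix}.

Expand along column 2 (it has 3 zeros):
  − (-3) · M_12   where M_12 = det([1 -2 0; 2 0 1; -5 -2 -2]) = 4
det = (-1)·(-3)·(4) = 12

The determinant is 12.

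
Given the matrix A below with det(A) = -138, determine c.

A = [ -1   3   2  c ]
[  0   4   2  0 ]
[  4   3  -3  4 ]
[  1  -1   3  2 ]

Expanding along the row containing c, det(A) is linear in c: det(A) = (74)·c + (84).
Set (74)·c + (84) = -138  ⇒  (74)·c = -222  ⇒  c = -3.

-3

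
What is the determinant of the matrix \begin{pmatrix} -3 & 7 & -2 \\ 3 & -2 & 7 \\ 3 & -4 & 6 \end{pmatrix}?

Expand along column 1:
  + (-3) · |-2 7; -4 6| = (-3)·(-12 − (-28)) = -48
  − 3 · |7 -2; -4 6| = −3·(42 − 8) = -102
  + 3 · |7 -2; -2 7| = 3·(49 − 4) = 135
Sum: (-48) + (-102) + (135) = -15

The determinant is -15.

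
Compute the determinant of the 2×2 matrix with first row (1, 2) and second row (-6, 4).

16

det = 1·4 − 2·(-6) = 4 − (-12) = 16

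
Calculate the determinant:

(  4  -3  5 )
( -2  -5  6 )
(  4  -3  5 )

0

Expand along row 1:
  + 4 · |-5 6; -3 5| = 4·(-25 − (-18)) = -28
  − (-3) · |-2 6; 4 5| = −(-3)·(-10 − 24) = -102
  + 5 · |-2 -5; 4 -3| = 5·(6 − (-20)) = 130
Sum: (-28) + (-102) + (130) = 0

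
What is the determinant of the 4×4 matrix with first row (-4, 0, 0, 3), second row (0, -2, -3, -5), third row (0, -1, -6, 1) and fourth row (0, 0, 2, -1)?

Expand along column 1 (it has 3 zeros):
  + (-4) · M_11   where M_11 = det([-2 -3 -5; -1 -6 1; 0 2 -1]) = 5
det = (+1)·(-4)·(5) = -20

-20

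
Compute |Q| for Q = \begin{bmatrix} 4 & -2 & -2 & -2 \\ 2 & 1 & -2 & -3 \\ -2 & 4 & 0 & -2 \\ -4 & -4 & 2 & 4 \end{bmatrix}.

Expand along row 3 (it has 1 zero):
  + (-2) · M_31   where M_31 = det([-2 -2 -2; 1 -2 -3; -4 2 4]) = 0
  − (4) · M_32   where M_32 = det([4 -2 -2; 2 -2 -3; -4 2 4]) = -8
  − (-2) · M_34   where M_34 = det([4 -2 -2; 2 1 -2; -4 -4 2]) = -24
det = (+1)·(-2)·(0) + (-1)·(4)·(-8) + (-1)·(-2)·(-24) = -16

The determinant is -16.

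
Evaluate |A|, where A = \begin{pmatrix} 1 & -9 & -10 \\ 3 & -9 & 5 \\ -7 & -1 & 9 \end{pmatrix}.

Expand along column 1:
  + 1 · |-9 5; -1 9| = 1·(-81 − (-5)) = -76
  − 3 · |-9 -10; -1 9| = −3·(-81 − 10) = 273
  + (-7) · |-9 -10; -9 5| = (-7)·(-45 − 90) = 945
Sum: (-76) + (273) + (945) = 1142

1142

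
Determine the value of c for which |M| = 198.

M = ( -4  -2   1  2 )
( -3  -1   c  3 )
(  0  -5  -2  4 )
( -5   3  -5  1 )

Expanding along the column containing c, det(M) is linear in c: det(M) = (-58)·c + (-266).
Set (-58)·c + (-266) = 198  ⇒  (-58)·c = 464  ⇒  c = -8.

c = -8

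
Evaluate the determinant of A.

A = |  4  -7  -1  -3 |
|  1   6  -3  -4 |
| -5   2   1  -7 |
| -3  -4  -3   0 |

|A| = -2458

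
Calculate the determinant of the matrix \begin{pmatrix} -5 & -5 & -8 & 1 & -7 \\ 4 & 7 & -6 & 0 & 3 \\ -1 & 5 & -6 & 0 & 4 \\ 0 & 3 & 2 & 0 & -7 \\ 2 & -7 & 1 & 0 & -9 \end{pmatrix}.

2334

Expand along column 4 (it has 4 zeros):
  − (1) · M_14   where M_14 = det([4 7 -6 3; -1 5 -6 4; 0 3 2 -7; 2 -7 1 -9]) = -2334
det = (-1)·(1)·(-2334) = 2334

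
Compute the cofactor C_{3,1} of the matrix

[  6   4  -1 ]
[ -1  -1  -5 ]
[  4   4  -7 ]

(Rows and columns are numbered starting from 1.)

The cofactor is -21.

Delete row 3 and column 1; the remaining 2×2 submatrix is [4 -1; -1 -5].
Its determinant is 4·(-5) − (-1)·(-1) = -21.
The cofactor carries sign (−1)^(3+1) = +1, so C_{3,1} = +(-21) = -21.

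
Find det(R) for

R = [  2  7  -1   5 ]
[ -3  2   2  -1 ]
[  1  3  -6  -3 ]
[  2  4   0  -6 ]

|R| = 1440

Expand along row 4 (it has 1 zero):
  − (2) · M_41   where M_41 = det([7 -1 5; 2 2 -1; 3 -6 -3]) = -177
  + (4) · M_42   where M_42 = det([2 -1 5; -3 2 -1; 1 -6 -3]) = 66
  + (-6) · M_44   where M_44 = det([2 7 -1; -3 2 2; 1 3 -6]) = -137
det = (-1)·(2)·(-177) + (+1)·(4)·(66) + (+1)·(-6)·(-137) = 1440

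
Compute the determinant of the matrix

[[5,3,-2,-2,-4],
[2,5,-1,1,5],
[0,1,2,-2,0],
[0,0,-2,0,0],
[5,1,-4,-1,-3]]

Expand along row 4 (it has 4 zeros):
  − (-2) · M_43   where M_43 = det([5 3 -2 -4; 2 5 1 5; 0 1 -2 0; 5 1 -1 -3]) = -146
det = (-1)·(-2)·(-146) = -292

The determinant is -292.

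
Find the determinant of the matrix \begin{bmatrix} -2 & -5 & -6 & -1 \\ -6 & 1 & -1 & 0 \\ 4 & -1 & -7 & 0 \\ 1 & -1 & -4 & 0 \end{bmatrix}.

30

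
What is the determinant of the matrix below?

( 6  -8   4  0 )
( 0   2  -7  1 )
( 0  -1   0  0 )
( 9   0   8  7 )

-306

Expand along row 3 (it has 3 zeros):
  − (-1) · M_32   where M_32 = det([6 4 0; 0 -7 1; 9 8 7]) = -306
det = (-1)·(-1)·(-306) = -306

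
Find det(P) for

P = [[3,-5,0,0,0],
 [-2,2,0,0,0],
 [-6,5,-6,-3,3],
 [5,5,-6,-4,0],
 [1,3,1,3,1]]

P is block lower-triangular with a 2×2 block and a 3×3 block on the diagonal, so its determinant equals the product of the determinants of the diagonal blocks.
det of the 2×2 block = -4
det of the 3×3 block = -36
det = (-4)·(-36) = 144

det(P) = 144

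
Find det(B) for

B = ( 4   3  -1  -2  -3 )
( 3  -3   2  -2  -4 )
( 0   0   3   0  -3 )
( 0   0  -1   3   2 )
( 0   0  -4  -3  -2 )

B is block upper-triangular with a 2×2 block and a 3×3 block on the diagonal, so its determinant equals the product of the determinants of the diagonal blocks.
det of the 2×2 block = -21
det of the 3×3 block = -45
det = (-21)·(-45) = 945

|B| = 945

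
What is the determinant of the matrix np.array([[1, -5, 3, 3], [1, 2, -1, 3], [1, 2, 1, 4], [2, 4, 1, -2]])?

-133

Expand along row 1:
  + (1) · M_11   where M_11 = det([2 -1 3; 2 1 4; 4 1 -2]) = -38
  − (-5) · M_12   where M_12 = det([1 -1 3; 1 1 4; 2 1 -2]) = -19
  + (3) · M_13   where M_13 = det([1 2 3; 1 2 4; 2 4 -2]) = 0
  − (3) · M_14   where M_14 = det([1 2 -1; 1 2 1; 2 4 1]) = 0
det = (+1)·(1)·(-38) + (-1)·(-5)·(-19) + (+1)·(3)·(0) + (-1)·(3)·(0) = -133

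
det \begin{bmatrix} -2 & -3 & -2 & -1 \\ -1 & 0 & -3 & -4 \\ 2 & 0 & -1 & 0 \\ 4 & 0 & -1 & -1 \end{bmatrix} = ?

The determinant is -45.

Expand along column 2 (it has 3 zeros):
  − (-3) · M_12   where M_12 = det([-1 -3 -4; 2 -1 0; 4 -1 -1]) = -15
det = (-1)·(-3)·(-15) = -45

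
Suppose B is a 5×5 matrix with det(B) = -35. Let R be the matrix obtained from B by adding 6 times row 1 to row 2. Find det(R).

Adding a multiple of one row to another leaves the determinant unchanged.
det(R) = (1)·(-35) = -35

det(R) = -35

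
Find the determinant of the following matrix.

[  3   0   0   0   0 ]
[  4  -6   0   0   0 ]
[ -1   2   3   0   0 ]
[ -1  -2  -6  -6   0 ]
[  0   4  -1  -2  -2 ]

The matrix is lower triangular, so the determinant is the product of the diagonal entries:
det = (3) · (-6) · (3) · (-6) · (-2) = -648

The determinant is -648.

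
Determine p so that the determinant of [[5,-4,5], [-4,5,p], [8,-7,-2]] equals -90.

-4

Expanding along the column containing p, det(M) is linear in p: det(M) = (3)·p + (-78).
Set (3)·p + (-78) = -90  ⇒  (3)·p = -12  ⇒  p = -4.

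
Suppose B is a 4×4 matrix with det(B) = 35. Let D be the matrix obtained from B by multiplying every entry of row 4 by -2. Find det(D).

Scaling one row by -2 multiplies the determinant by -2.
det(D) = (-2)·(35) = -70

|D| = -70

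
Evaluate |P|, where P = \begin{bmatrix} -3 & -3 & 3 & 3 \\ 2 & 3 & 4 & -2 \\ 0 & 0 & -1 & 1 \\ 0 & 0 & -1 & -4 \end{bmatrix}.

P is block upper-triangular with a 2×2 block and a 2×2 block on the diagonal, so its determinant equals the product of the determinants of the diagonal blocks.
det of the 2×2 block = -3
det of the 2×2 block = 5
det = (-3)·(5) = -15

det(P) = -15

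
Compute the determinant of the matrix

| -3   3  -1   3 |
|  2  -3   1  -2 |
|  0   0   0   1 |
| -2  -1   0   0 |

The determinant is 1.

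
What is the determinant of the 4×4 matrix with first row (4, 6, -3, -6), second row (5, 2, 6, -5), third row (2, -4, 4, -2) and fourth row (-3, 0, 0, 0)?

-648

Expand along row 4 (it has 3 zeros):
  − (-3) · M_41   where M_41 = det([6 -3 -6; 2 6 -5; -4 4 -2]) = -216
det = (-1)·(-3)·(-216) = -648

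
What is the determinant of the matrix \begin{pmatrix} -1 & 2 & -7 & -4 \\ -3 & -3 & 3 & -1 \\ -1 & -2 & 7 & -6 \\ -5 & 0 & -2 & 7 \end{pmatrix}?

836

Expand along row 4 (it has 1 zero):
  − (-5) · M_41   where M_41 = det([2 -7 -4; -3 3 -1; -2 7 -6]) = 150
  − (-2) · M_43   where M_43 = det([-1 2 -4; -3 -3 -1; -1 -2 -6]) = -62
  + (7) · M_44   where M_44 = det([-1 2 -7; -3 -3 3; -1 -2 7]) = 30
det = (-1)·(-5)·(150) + (-1)·(-2)·(-62) + (+1)·(7)·(30) = 836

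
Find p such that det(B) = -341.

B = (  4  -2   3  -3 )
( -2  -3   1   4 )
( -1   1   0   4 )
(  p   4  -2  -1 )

Expanding along the column containing p, det(B) is linear in p: det(B) = (-43)·p + (3).
Set (-43)·p + (3) = -341  ⇒  (-43)·p = -344  ⇒  p = 8.

8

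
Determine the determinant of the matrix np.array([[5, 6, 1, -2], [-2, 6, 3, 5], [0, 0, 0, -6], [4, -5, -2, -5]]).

Expand along row 3 (it has 3 zeros):
  − (-6) · M_34   where M_34 = det([5 6 1; -2 6 3; 4 -5 -2]) = 49
det = (-1)·(-6)·(49) = 294

294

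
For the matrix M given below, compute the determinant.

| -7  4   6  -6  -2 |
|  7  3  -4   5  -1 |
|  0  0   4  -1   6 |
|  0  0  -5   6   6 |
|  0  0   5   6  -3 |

M is block upper-triangular with a 2×2 block and a 3×3 block on the diagonal, so its determinant equals the product of the determinants of the diagonal blocks.
det of the 2×2 block = -49
det of the 3×3 block = -591
det = (-49)·(-591) = 28959

28959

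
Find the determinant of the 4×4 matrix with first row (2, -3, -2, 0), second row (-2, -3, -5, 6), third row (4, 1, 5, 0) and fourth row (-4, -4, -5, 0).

Expand along column 4 (it has 3 zeros):
  + (6) · M_24   where M_24 = det([2 -3 -2; 4 1 5; -4 -4 -5]) = 54
det = (+1)·(6)·(54) = 324

The determinant is 324.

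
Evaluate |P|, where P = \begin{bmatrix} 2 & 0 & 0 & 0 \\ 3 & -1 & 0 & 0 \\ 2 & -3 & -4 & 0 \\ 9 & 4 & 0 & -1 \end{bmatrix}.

-8

P is lower triangular, so det(P) is the product of the diagonal entries:
det = (2) · (-1) · (-4) · (-1) = -8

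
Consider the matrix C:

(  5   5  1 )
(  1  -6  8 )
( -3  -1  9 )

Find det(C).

Expand along column 1:
  + 5 · |-6 8; -1 9| = 5·(-54 − (-8)) = -230
  − 1 · |5 1; -1 9| = −1·(45 − (-1)) = -46
  + (-3) · |5 1; -6 8| = (-3)·(40 − (-6)) = -138
Sum: (-230) + (-46) + (-138) = -414

The determinant is -414.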